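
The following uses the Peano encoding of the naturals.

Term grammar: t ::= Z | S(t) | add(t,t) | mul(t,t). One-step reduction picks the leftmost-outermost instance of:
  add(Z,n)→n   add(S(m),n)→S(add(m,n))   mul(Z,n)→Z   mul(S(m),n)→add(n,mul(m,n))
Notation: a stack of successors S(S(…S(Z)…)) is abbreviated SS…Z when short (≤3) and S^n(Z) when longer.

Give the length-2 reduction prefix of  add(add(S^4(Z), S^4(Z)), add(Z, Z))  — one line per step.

  start: add(add(S^4(Z), S^4(Z)), add(Z, Z))
  step 1: add(S(add(SSSZ, S^4(Z))), add(Z, Z))
  step 2: S(add(add(SSSZ, S^4(Z)), add(Z, Z)))

Answer: after 2 steps: S(add(add(SSSZ, S^4(Z)), add(Z, Z)))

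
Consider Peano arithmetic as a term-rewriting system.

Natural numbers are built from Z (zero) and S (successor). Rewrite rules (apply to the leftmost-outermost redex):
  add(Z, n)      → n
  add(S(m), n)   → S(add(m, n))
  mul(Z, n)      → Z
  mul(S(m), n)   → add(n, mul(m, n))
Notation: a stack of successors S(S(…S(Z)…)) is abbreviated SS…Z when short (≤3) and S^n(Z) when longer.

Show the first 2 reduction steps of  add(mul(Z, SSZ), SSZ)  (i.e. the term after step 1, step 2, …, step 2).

  start: add(mul(Z, SSZ), SSZ)
  →1  add(Z, SSZ)
  →2  SSZ

Answer: after 2 steps: SSZ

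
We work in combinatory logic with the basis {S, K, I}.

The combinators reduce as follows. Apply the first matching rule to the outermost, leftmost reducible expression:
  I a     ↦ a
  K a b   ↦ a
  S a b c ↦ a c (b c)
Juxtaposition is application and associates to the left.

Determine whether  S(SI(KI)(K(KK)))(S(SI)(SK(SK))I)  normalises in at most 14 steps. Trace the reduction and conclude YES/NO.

  start: S(SI(KI)(K(KK)))(S(SI)(SK(SK))I)
  →1  S(I(K(KK))(KI(K(KK))))(S(SI)(SK(SK))I)
  →2  S(K(KK)(KI(K(KK))))(S(SI)(SK(SK))I)
  →3  S(KK)(S(SI)(SK(SK))I)
  →4  S(KK)(SII(SK(SK)I))
  →5  S(KK)(I(SK(SK)I)(I(SK(SK)I)))
  →6  S(KK)(SK(SK)I(I(SK(SK)I)))
  →7  S(KK)(KI(SKI)(I(SK(SK)I)))
  →8  S(KK)(I(I(SK(SK)I)))
  →9  S(KK)(I(SK(SK)I))
  →10  S(KK)(SK(SK)I)
  →11  S(KK)(KI(SKI))
  →12  S(KK)I

Answer: YES — reaches normal form S(KK)I in 12 ≤ 14 steps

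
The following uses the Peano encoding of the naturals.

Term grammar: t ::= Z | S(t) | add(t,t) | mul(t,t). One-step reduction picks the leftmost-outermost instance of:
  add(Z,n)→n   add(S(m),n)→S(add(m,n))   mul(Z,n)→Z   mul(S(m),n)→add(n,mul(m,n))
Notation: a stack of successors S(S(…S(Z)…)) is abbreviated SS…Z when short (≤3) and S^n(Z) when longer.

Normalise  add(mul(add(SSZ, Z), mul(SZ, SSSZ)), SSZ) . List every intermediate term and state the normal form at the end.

  start: add(mul(add(SSZ, Z), mul(SZ, SSSZ)), SSZ)
  step 1: add(mul(S(add(SZ, Z)), mul(SZ, SSSZ)), SSZ)
  step 2: add(add(mul(SZ, SSSZ), mul(add(SZ, Z), mul(SZ, SSSZ))), SSZ)
  step 3: add(add(add(SSSZ, mul(Z, SSSZ)), mul(add(SZ, Z), mul(SZ, SSSZ))), SSZ)
  step 4: add(add(S(add(SSZ, mul(Z, SSSZ))), mul(add(SZ, Z), mul(SZ, SSSZ))), SSZ)
  step 5: add(S(add(add(SSZ, mul(Z, SSSZ)), mul(add(SZ, Z), mul(SZ, SSSZ)))), SSZ)
  step 6: S(add(add(add(SSZ, mul(Z, SSSZ)), mul(add(SZ, Z), mul(SZ, SSSZ))), SSZ))
  step 7: S(add(add(S(add(SZ, mul(Z, SSSZ))), mul(add(SZ, Z), mul(SZ, SSSZ))), SSZ))
  step 8: S(add(S(add(add(SZ, mul(Z, SSSZ)), mul(add(SZ, Z), mul(SZ, SSSZ)))), SSZ))
  step 9: S(S(add(add(add(SZ, mul(Z, SSSZ)), mul(add(SZ, Z), mul(SZ, SSSZ))), SSZ)))
  step 10: S(S(add(add(S(add(Z, mul(Z, SSSZ))), mul(add(SZ, Z), mul(SZ, SSSZ))), SSZ)))
  step 11: S(S(add(S(add(add(Z, mul(Z, SSSZ)), mul(add(SZ, Z), mul(SZ, SSSZ)))), SSZ)))
  step 12: S(S(S(add(add(add(Z, mul(Z, SSSZ)), mul(add(SZ, Z), mul(SZ, SSSZ))), SSZ))))
  step 13: S(S(S(add(add(mul(Z, SSSZ), mul(add(SZ, Z), mul(SZ, SSSZ))), SSZ))))
  step 14: S(S(S(add(add(Z, mul(add(SZ, Z), mul(SZ, SSSZ))), SSZ))))
  step 15: S(S(S(add(mul(add(SZ, Z), mul(SZ, SSSZ)), SSZ))))
  step 16: S(S(S(add(mul(S(add(Z, Z)), mul(SZ, SSSZ)), SSZ))))
  step 17: S(S(S(add(add(mul(SZ, SSSZ), mul(add(Z, Z), mul(SZ, SSSZ))), SSZ))))
  step 18: S(S(S(add(add(add(SSSZ, mul(Z, SSSZ)), mul(add(Z, Z), mul(SZ, SSSZ))), SSZ))))
  step 19: S(S(S(add(add(S(add(SSZ, mul(Z, SSSZ))), mul(add(Z, Z), mul(SZ, SSSZ))), SSZ))))
  step 20: S(S(S(add(S(add(add(SSZ, mul(Z, SSSZ)), mul(add(Z, Z), mul(SZ, SSSZ)))), SSZ))))
  step 21: S(S(S(S(add(add(add(SSZ, mul(Z, SSSZ)), mul(add(Z, Z), mul(SZ, SSSZ))), SSZ)))))
  step 22: S(S(S(S(add(add(S(add(SZ, mul(Z, SSSZ))), mul(add(Z, Z), mul(SZ, SSSZ))), SSZ)))))
  step 23: S(S(S(S(add(S(add(add(SZ, mul(Z, SSSZ)), mul(add(Z, Z), mul(SZ, SSSZ)))), SSZ)))))
  step 24: S(S(S(S(S(add(add(add(SZ, mul(Z, SSSZ)), mul(add(Z, Z), mul(SZ, SSSZ))), SSZ))))))
  step 25: S(S(S(S(S(add(add(S(add(Z, mul(Z, SSSZ))), mul(add(Z, Z), mul(SZ, SSSZ))), SSZ))))))
  step 26: S(S(S(S(S(add(S(add(add(Z, mul(Z, SSSZ)), mul(add(Z, Z), mul(SZ, SSSZ)))), SSZ))))))
  step 27: S(S(S(S(S(S(add(add(add(Z, mul(Z, SSSZ)), mul(add(Z, Z), mul(SZ, SSSZ))), SSZ)))))))
  step 28: S(S(S(S(S(S(add(add(mul(Z, SSSZ), mul(add(Z, Z), mul(SZ, SSSZ))), SSZ)))))))
  step 29: S(S(S(S(S(S(add(add(Z, mul(add(Z, Z), mul(SZ, SSSZ))), SSZ)))))))
  step 30: S(S(S(S(S(S(add(mul(add(Z, Z), mul(SZ, SSSZ)), SSZ)))))))
  step 31: S(S(S(S(S(S(add(mul(Z, mul(SZ, SSSZ)), SSZ)))))))
  step 32: S(S(S(S(S(S(add(Z, SSZ)))))))
  step 33: S^8(Z)

Answer: normal form = S^8(Z)  (in 33 steps)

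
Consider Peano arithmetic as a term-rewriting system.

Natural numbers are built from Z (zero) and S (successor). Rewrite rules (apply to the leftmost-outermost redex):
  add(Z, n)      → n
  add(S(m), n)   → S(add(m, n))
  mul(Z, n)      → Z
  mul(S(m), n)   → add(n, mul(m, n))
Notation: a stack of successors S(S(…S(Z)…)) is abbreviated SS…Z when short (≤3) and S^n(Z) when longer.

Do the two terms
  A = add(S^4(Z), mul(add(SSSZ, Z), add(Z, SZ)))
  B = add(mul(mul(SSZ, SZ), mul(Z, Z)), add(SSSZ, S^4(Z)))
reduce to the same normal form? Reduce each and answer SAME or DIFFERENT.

Term A:
  start: add(S^4(Z), mul(add(SSSZ, Z), add(Z, SZ)))
  step 1: S(add(SSSZ, mul(add(SSSZ, Z), add(Z, SZ))))
  step 2: S(S(add(SSZ, mul(add(SSSZ, Z), add(Z, SZ)))))
  step 3: S(S(S(add(SZ, mul(add(SSSZ, Z), add(Z, SZ))))))
  step 4: S(S(S(S(add(Z, mul(add(SSSZ, Z), add(Z, SZ)))))))
  step 5: S(S(S(S(mul(add(SSSZ, Z), add(Z, SZ))))))
  step 6: S(S(S(S(mul(S(add(SSZ, Z)), add(Z, SZ))))))
  step 7: S(S(S(S(add(add(Z, SZ), mul(add(SSZ, Z), add(Z, SZ)))))))
  step 8: S(S(S(S(add(SZ, mul(add(SSZ, Z), add(Z, SZ)))))))
  step 9: S(S(S(S(S(add(Z, mul(add(SSZ, Z), add(Z, SZ))))))))
  step 10: S(S(S(S(S(mul(add(SSZ, Z), add(Z, SZ)))))))
  step 11: S(S(S(S(S(mul(S(add(SZ, Z)), add(Z, SZ)))))))
  step 12: S(S(S(S(S(add(add(Z, SZ), mul(add(SZ, Z), add(Z, SZ))))))))
  step 13: S(S(S(S(S(add(SZ, mul(add(SZ, Z), add(Z, SZ))))))))
  step 14: S(S(S(S(S(S(add(Z, mul(add(SZ, Z), add(Z, SZ)))))))))
  step 15: S(S(S(S(S(S(mul(add(SZ, Z), add(Z, SZ))))))))
  step 16: S(S(S(S(S(S(mul(S(add(Z, Z)), add(Z, SZ))))))))
  step 17: S(S(S(S(S(S(add(add(Z, SZ), mul(add(Z, Z), add(Z, SZ)))))))))
  step 18: S(S(S(S(S(S(add(SZ, mul(add(Z, Z), add(Z, SZ)))))))))
  step 19: S(S(S(S(S(S(S(add(Z, mul(add(Z, Z), add(Z, SZ))))))))))
  step 20: S(S(S(S(S(S(S(mul(add(Z, Z), add(Z, SZ)))))))))
  step 21: S(S(S(S(S(S(S(mul(Z, add(Z, SZ)))))))))
  step 22: S^7(Z)

Term B:
  start: add(mul(mul(SSZ, SZ), mul(Z, Z)), add(SSSZ, S^4(Z)))
  step 1: add(mul(add(SZ, mul(SZ, SZ)), mul(Z, Z)), add(SSSZ, S^4(Z)))
  step 2: add(mul(S(add(Z, mul(SZ, SZ))), mul(Z, Z)), add(SSSZ, S^4(Z)))
  step 3: add(add(mul(Z, Z), mul(add(Z, mul(SZ, SZ)), mul(Z, Z))), add(SSSZ, S^4(Z)))
  step 4: add(add(Z, mul(add(Z, mul(SZ, SZ)), mul(Z, Z))), add(SSSZ, S^4(Z)))
  step 5: add(mul(add(Z, mul(SZ, SZ)), mul(Z, Z)), add(SSSZ, S^4(Z)))
  step 6: add(mul(mul(SZ, SZ), mul(Z, Z)), add(SSSZ, S^4(Z)))
  step 7: add(mul(add(SZ, mul(Z, SZ)), mul(Z, Z)), add(SSSZ, S^4(Z)))
  step 8: add(mul(S(add(Z, mul(Z, SZ))), mul(Z, Z)), add(SSSZ, S^4(Z)))
  step 9: add(add(mul(Z, Z), mul(add(Z, mul(Z, SZ)), mul(Z, Z))), add(SSSZ, S^4(Z)))
  step 10: add(add(Z, mul(add(Z, mul(Z, SZ)), mul(Z, Z))), add(SSSZ, S^4(Z)))
  step 11: add(mul(add(Z, mul(Z, SZ)), mul(Z, Z)), add(SSSZ, S^4(Z)))
  step 12: add(mul(mul(Z, SZ), mul(Z, Z)), add(SSSZ, S^4(Z)))
  step 13: add(mul(Z, mul(Z, Z)), add(SSSZ, S^4(Z)))
  step 14: add(Z, add(SSSZ, S^4(Z)))
  step 15: add(SSSZ, S^4(Z))
  step 16: S(add(SSZ, S^4(Z)))
  step 17: S(S(add(SZ, S^4(Z))))
  step 18: S(S(S(add(Z, S^4(Z)))))
  step 19: S^7(Z)

Answer: SAME — A ⇓ S^7(Z), B ⇓ S^7(Z)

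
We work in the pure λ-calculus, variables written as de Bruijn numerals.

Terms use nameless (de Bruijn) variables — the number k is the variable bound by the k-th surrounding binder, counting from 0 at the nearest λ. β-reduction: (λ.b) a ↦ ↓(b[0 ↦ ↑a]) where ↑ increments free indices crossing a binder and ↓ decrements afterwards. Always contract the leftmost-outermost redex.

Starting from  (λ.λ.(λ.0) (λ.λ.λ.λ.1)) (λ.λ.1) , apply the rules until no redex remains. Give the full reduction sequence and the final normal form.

Answer: normal form = λ.λ.λ.λ.λ.1  (in 2 steps)

Derivation:
  start: (λ.λ.(λ.0) (λ.λ.λ.λ.1)) (λ.λ.1)
  [1] λ.(λ.0) (λ.λ.λ.λ.1)
  [2] λ.λ.λ.λ.λ.1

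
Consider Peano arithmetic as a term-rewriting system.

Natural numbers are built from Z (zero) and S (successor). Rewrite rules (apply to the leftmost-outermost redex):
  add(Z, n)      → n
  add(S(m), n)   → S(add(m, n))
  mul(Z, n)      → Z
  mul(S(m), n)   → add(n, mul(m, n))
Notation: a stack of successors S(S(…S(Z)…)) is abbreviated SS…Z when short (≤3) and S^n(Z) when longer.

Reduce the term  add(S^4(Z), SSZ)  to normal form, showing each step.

  start: add(S^4(Z), SSZ)
  [1] S(add(SSSZ, SSZ))
  [2] S(S(add(SSZ, SSZ)))
  [3] S(S(S(add(SZ, SSZ))))
  [4] S(S(S(S(add(Z, SSZ)))))
  [5] S^6(Z)

Answer: normal form = S^6(Z)  (in 5 steps)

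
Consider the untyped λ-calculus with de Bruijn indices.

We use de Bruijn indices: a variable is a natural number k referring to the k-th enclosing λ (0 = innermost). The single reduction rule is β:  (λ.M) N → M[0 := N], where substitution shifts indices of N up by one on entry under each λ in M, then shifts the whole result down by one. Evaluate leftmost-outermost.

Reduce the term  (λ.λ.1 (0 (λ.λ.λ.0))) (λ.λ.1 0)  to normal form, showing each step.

  start: (λ.λ.1 (0 (λ.λ.λ.0))) (λ.λ.1 0)
  [1] λ.(λ.λ.1 0) (0 (λ.λ.λ.0))
  [2] λ.λ.1 (λ.λ.λ.0) 0

Answer: normal form = λ.λ.1 (λ.λ.λ.0) 0  (in 2 steps)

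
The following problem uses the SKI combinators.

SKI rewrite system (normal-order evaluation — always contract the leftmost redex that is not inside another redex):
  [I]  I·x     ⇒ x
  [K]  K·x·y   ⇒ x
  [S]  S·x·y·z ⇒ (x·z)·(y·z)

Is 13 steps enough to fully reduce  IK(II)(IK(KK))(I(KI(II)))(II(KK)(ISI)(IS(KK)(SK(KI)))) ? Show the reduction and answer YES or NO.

  start: IK(II)(IK(KK))(I(KI(II)))(II(KK)(ISI)(IS(KK)(SK(KI))))
  →1  K(II)(IK(KK))(I(KI(II)))(II(KK)(ISI)(IS(KK)(SK(KI))))
  →2  II(I(KI(II)))(II(KK)(ISI)(IS(KK)(SK(KI))))
  →3  I(I(KI(II)))(II(KK)(ISI)(IS(KK)(SK(KI))))
  →4  I(KI(II))(II(KK)(ISI)(IS(KK)(SK(KI))))
  →5  KI(II)(II(KK)(ISI)(IS(KK)(SK(KI))))
  →6  I(II(KK)(ISI)(IS(KK)(SK(KI))))
  →7  II(KK)(ISI)(IS(KK)(SK(KI)))
  →8  I(KK)(ISI)(IS(KK)(SK(KI)))
  →9  KK(ISI)(IS(KK)(SK(KI)))
  →10  K(IS(KK)(SK(KI)))
  →11  K(S(KK)(SK(KI)))

Answer: YES — reaches normal form K(S(KK)(SK(KI))) in 11 ≤ 13 steps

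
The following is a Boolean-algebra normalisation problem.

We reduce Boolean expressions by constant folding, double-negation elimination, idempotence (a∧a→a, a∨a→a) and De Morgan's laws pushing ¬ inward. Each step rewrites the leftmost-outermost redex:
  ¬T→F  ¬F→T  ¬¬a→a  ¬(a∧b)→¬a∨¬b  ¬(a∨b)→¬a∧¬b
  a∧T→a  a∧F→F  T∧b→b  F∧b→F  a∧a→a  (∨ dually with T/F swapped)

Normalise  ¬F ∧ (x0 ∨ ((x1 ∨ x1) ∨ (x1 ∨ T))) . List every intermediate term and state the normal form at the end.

Answer: normal form = T  (in 6 steps)

Working:
  start: ¬F ∧ (x0 ∨ ((x1 ∨ x1) ∨ (x1 ∨ T)))
  →1  T ∧ (x0 ∨ ((x1 ∨ x1) ∨ (x1 ∨ T)))
  →2  x0 ∨ ((x1 ∨ x1) ∨ (x1 ∨ T))
  →3  x0 ∨ (x1 ∨ (x1 ∨ T))
  →4  x0 ∨ (x1 ∨ T)
  →5  x0 ∨ T
  →6  T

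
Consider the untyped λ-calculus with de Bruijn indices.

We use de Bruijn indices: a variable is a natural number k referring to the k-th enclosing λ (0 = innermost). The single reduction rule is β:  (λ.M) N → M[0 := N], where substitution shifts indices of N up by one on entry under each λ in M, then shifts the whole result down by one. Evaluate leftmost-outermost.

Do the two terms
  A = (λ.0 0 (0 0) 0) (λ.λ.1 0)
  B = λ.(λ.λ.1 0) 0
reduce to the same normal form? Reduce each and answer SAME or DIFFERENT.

Answer: SAME — A ⇓ λ.λ.1 0, B ⇓ λ.λ.1 0

Derivation:
Term A:
  start: (λ.0 0 (0 0) 0) (λ.λ.1 0)
  →1  (λ.λ.1 0) (λ.λ.1 0) ((λ.λ.1 0) (λ.λ.1 0)) (λ.λ.1 0)
  →2  (λ.(λ.λ.1 0) 0) ((λ.λ.1 0) (λ.λ.1 0)) (λ.λ.1 0)
  →3  (λ.λ.1 0) ((λ.λ.1 0) (λ.λ.1 0)) (λ.λ.1 0)
  →4  (λ.(λ.λ.1 0) (λ.λ.1 0) 0) (λ.λ.1 0)
  →5  (λ.λ.1 0) (λ.λ.1 0) (λ.λ.1 0)
  →6  (λ.(λ.λ.1 0) 0) (λ.λ.1 0)
  →7  (λ.λ.1 0) (λ.λ.1 0)
  →8  λ.(λ.λ.1 0) 0
  →9  λ.λ.1 0

Term B:
  start: λ.(λ.λ.1 0) 0
  →1  λ.λ.1 0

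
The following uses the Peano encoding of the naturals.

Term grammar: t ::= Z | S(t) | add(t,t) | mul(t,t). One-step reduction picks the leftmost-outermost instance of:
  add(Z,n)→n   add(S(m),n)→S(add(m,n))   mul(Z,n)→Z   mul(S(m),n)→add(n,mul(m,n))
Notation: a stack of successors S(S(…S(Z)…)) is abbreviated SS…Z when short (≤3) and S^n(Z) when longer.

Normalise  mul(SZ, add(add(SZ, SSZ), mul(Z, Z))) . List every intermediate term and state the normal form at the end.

Answer: normal form = SSSZ  (in 13 steps)

Derivation:
  start: mul(SZ, add(add(SZ, SSZ), mul(Z, Z)))
  step 1: add(add(add(SZ, SSZ), mul(Z, Z)), mul(Z, add(add(SZ, SSZ), mul(Z, Z))))
  step 2: add(add(S(add(Z, SSZ)), mul(Z, Z)), mul(Z, add(add(SZ, SSZ), mul(Z, Z))))
  step 3: add(S(add(add(Z, SSZ), mul(Z, Z))), mul(Z, add(add(SZ, SSZ), mul(Z, Z))))
  step 4: S(add(add(add(Z, SSZ), mul(Z, Z)), mul(Z, add(add(SZ, SSZ), mul(Z, Z)))))
  step 5: S(add(add(SSZ, mul(Z, Z)), mul(Z, add(add(SZ, SSZ), mul(Z, Z)))))
  step 6: S(add(S(add(SZ, mul(Z, Z))), mul(Z, add(add(SZ, SSZ), mul(Z, Z)))))
  step 7: S(S(add(add(SZ, mul(Z, Z)), mul(Z, add(add(SZ, SSZ), mul(Z, Z))))))
  step 8: S(S(add(S(add(Z, mul(Z, Z))), mul(Z, add(add(SZ, SSZ), mul(Z, Z))))))
  step 9: S(S(S(add(add(Z, mul(Z, Z)), mul(Z, add(add(SZ, SSZ), mul(Z, Z)))))))
  step 10: S(S(S(add(mul(Z, Z), mul(Z, add(add(SZ, SSZ), mul(Z, Z)))))))
  step 11: S(S(S(add(Z, mul(Z, add(add(SZ, SSZ), mul(Z, Z)))))))
  step 12: S(S(S(mul(Z, add(add(SZ, SSZ), mul(Z, Z))))))
  step 13: SSSZ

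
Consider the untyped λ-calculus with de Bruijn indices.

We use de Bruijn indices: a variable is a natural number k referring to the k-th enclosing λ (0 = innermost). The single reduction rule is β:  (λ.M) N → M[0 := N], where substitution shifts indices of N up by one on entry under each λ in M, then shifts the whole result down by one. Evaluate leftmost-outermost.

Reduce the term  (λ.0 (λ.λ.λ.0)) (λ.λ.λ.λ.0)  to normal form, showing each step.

  start: (λ.0 (λ.λ.λ.0)) (λ.λ.λ.λ.0)
  →1  (λ.λ.λ.λ.0) (λ.λ.λ.0)
  →2  λ.λ.λ.0

Answer: normal form = λ.λ.λ.0  (in 2 steps)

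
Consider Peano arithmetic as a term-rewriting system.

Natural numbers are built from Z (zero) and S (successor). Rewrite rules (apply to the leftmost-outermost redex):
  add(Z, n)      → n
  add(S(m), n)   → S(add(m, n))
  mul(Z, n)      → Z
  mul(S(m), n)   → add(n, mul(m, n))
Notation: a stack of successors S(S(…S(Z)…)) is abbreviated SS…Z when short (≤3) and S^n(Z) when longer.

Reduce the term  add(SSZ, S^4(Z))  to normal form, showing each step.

Answer: normal form = S^6(Z)  (in 3 steps)

Working:
  start: add(SSZ, S^4(Z))
  step 1: S(add(SZ, S^4(Z)))
  step 2: S(S(add(Z, S^4(Z))))
  step 3: S^6(Z)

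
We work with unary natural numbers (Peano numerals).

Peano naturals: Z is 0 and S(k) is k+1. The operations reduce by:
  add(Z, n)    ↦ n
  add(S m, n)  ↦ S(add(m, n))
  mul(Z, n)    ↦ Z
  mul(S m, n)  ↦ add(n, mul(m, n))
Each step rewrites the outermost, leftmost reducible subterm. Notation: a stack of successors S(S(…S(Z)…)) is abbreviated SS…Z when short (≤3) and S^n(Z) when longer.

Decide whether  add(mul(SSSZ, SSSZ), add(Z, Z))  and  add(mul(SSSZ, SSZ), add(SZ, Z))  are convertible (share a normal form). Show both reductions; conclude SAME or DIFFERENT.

Term A:
  start: add(mul(SSSZ, SSSZ), add(Z, Z))
  step 1: add(add(SSSZ, mul(SSZ, SSSZ)), add(Z, Z))
  step 2: add(S(add(SSZ, mul(SSZ, SSSZ))), add(Z, Z))
  step 3: S(add(add(SSZ, mul(SSZ, SSSZ)), add(Z, Z)))
  step 4: S(add(S(add(SZ, mul(SSZ, SSSZ))), add(Z, Z)))
  step 5: S(S(add(add(SZ, mul(SSZ, SSSZ)), add(Z, Z))))
  step 6: S(S(add(S(add(Z, mul(SSZ, SSSZ))), add(Z, Z))))
  step 7: S(S(S(add(add(Z, mul(SSZ, SSSZ)), add(Z, Z)))))
  step 8: S(S(S(add(mul(SSZ, SSSZ), add(Z, Z)))))
  step 9: S(S(S(add(add(SSSZ, mul(SZ, SSSZ)), add(Z, Z)))))
  step 10: S(S(S(add(S(add(SSZ, mul(SZ, SSSZ))), add(Z, Z)))))
  step 11: S(S(S(S(add(add(SSZ, mul(SZ, SSSZ)), add(Z, Z))))))
  step 12: S(S(S(S(add(S(add(SZ, mul(SZ, SSSZ))), add(Z, Z))))))
  step 13: S(S(S(S(S(add(add(SZ, mul(SZ, SSSZ)), add(Z, Z)))))))
  step 14: S(S(S(S(S(add(S(add(Z, mul(SZ, SSSZ))), add(Z, Z)))))))
  step 15: S(S(S(S(S(S(add(add(Z, mul(SZ, SSSZ)), add(Z, Z))))))))
  step 16: S(S(S(S(S(S(add(mul(SZ, SSSZ), add(Z, Z))))))))
  step 17: S(S(S(S(S(S(add(add(SSSZ, mul(Z, SSSZ)), add(Z, Z))))))))
  step 18: S(S(S(S(S(S(add(S(add(SSZ, mul(Z, SSSZ))), add(Z, Z))))))))
  step 19: S(S(S(S(S(S(S(add(add(SSZ, mul(Z, SSSZ)), add(Z, Z)))))))))
  step 20: S(S(S(S(S(S(S(add(S(add(SZ, mul(Z, SSSZ))), add(Z, Z)))))))))
  step 21: S(S(S(S(S(S(S(S(add(add(SZ, mul(Z, SSSZ)), add(Z, Z))))))))))
  step 22: S(S(S(S(S(S(S(S(add(S(add(Z, mul(Z, SSSZ))), add(Z, Z))))))))))
  step 23: S(S(S(S(S(S(S(S(S(add(add(Z, mul(Z, SSSZ)), add(Z, Z)))))))))))
  step 24: S(S(S(S(S(S(S(S(S(add(mul(Z, SSSZ), add(Z, Z)))))))))))
  step 25: S(S(S(S(S(S(S(S(S(add(Z, add(Z, Z)))))))))))
  step 26: S(S(S(S(S(S(S(S(S(add(Z, Z))))))))))
  step 27: S^9(Z)

Term B:
  start: add(mul(SSSZ, SSZ), add(SZ, Z))
  step 1: add(add(SSZ, mul(SSZ, SSZ)), add(SZ, Z))
  step 2: add(S(add(SZ, mul(SSZ, SSZ))), add(SZ, Z))
  step 3: S(add(add(SZ, mul(SSZ, SSZ)), add(SZ, Z)))
  step 4: S(add(S(add(Z, mul(SSZ, SSZ))), add(SZ, Z)))
  step 5: S(S(add(add(Z, mul(SSZ, SSZ)), add(SZ, Z))))
  step 6: S(S(add(mul(SSZ, SSZ), add(SZ, Z))))
  step 7: S(S(add(add(SSZ, mul(SZ, SSZ)), add(SZ, Z))))
  step 8: S(S(add(S(add(SZ, mul(SZ, SSZ))), add(SZ, Z))))
  step 9: S(S(S(add(add(SZ, mul(SZ, SSZ)), add(SZ, Z)))))
  step 10: S(S(S(add(S(add(Z, mul(SZ, SSZ))), add(SZ, Z)))))
  step 11: S(S(S(S(add(add(Z, mul(SZ, SSZ)), add(SZ, Z))))))
  step 12: S(S(S(S(add(mul(SZ, SSZ), add(SZ, Z))))))
  step 13: S(S(S(S(add(add(SSZ, mul(Z, SSZ)), add(SZ, Z))))))
  step 14: S(S(S(S(add(S(add(SZ, mul(Z, SSZ))), add(SZ, Z))))))
  step 15: S(S(S(S(S(add(add(SZ, mul(Z, SSZ)), add(SZ, Z)))))))
  step 16: S(S(S(S(S(add(S(add(Z, mul(Z, SSZ))), add(SZ, Z)))))))
  step 17: S(S(S(S(S(S(add(add(Z, mul(Z, SSZ)), add(SZ, Z))))))))
  step 18: S(S(S(S(S(S(add(mul(Z, SSZ), add(SZ, Z))))))))
  step 19: S(S(S(S(S(S(add(Z, add(SZ, Z))))))))
  step 20: S(S(S(S(S(S(add(SZ, Z)))))))
  step 21: S(S(S(S(S(S(S(add(Z, Z))))))))
  step 22: S^7(Z)

Answer: DIFFERENT — A ⇓ S^9(Z), B ⇓ S^7(Z)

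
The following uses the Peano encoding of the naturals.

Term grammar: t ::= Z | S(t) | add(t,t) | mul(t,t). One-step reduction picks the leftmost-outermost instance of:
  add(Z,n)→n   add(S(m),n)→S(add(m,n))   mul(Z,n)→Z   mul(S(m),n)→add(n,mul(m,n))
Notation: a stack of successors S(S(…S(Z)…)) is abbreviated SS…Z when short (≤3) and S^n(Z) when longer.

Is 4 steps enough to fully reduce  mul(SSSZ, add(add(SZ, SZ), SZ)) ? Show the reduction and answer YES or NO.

Answer: NO — after 4 steps the term is S(add(add(add(Z, SZ), SZ), mul(SSZ, add(add(SZ, SZ), SZ)))), not yet normal

Working:
  start: mul(SSSZ, add(add(SZ, SZ), SZ))
  [1] add(add(add(SZ, SZ), SZ), mul(SSZ, add(add(SZ, SZ), SZ)))
  [2] add(add(S(add(Z, SZ)), SZ), mul(SSZ, add(add(SZ, SZ), SZ)))
  [3] add(S(add(add(Z, SZ), SZ)), mul(SSZ, add(add(SZ, SZ), SZ)))
  [4] S(add(add(add(Z, SZ), SZ), mul(SSZ, add(add(SZ, SZ), SZ))))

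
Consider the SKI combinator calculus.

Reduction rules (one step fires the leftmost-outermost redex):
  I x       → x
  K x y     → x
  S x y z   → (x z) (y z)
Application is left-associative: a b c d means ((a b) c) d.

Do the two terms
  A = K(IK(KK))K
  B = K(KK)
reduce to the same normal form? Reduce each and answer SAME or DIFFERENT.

Answer: SAME — A ⇓ K(KK), B ⇓ K(KK)

Derivation:
Term A:
  start: K(IK(KK))K
  step 1: IK(KK)
  step 2: K(KK)

Term B:
  start: K(KK)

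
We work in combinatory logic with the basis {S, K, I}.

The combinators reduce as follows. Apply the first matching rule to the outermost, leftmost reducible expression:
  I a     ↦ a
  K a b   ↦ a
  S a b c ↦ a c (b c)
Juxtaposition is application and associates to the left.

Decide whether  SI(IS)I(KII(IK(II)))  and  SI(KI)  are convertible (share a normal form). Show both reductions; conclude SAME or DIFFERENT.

Answer: SAME — A ⇓ SI(KI), B ⇓ SI(KI)

Derivation:
Term A:
  start: SI(IS)I(KII(IK(II)))
  step 1: II(ISI)(KII(IK(II)))
  step 2: I(ISI)(KII(IK(II)))
  step 3: ISI(KII(IK(II)))
  step 4: SI(KII(IK(II)))
  step 5: SI(I(IK(II)))
  step 6: SI(IK(II))
  step 7: SI(K(II))
  step 8: SI(KI)

Term B:
  start: SI(KI)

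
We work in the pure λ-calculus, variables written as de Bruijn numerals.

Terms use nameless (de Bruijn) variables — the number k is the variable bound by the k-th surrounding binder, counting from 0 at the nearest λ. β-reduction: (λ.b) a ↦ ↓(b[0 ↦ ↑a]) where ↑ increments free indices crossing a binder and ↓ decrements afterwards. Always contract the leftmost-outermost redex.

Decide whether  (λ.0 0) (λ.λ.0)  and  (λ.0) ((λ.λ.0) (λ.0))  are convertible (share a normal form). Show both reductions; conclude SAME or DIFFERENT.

Answer: SAME — A ⇓ λ.0, B ⇓ λ.0

Derivation:
Term A:
  start: (λ.0 0) (λ.λ.0)
  →1  (λ.λ.0) (λ.λ.0)
  →2  λ.0

Term B:
  start: (λ.0) ((λ.λ.0) (λ.0))
  →1  (λ.λ.0) (λ.0)
  →2  λ.0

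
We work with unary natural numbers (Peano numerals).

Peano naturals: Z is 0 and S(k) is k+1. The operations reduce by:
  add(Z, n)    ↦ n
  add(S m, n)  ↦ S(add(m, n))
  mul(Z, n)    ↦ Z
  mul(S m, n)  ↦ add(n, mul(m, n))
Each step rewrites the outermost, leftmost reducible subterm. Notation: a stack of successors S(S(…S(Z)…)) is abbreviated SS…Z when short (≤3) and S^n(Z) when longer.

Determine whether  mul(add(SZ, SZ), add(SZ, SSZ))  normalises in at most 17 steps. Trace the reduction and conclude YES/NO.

  start: mul(add(SZ, SZ), add(SZ, SSZ))
  step 1: mul(S(add(Z, SZ)), add(SZ, SSZ))
  step 2: add(add(SZ, SSZ), mul(add(Z, SZ), add(SZ, SSZ)))
  step 3: add(S(add(Z, SSZ)), mul(add(Z, SZ), add(SZ, SSZ)))
  step 4: S(add(add(Z, SSZ), mul(add(Z, SZ), add(SZ, SSZ))))
  step 5: S(add(SSZ, mul(add(Z, SZ), add(SZ, SSZ))))
  step 6: S(S(add(SZ, mul(add(Z, SZ), add(SZ, SSZ)))))
  step 7: S(S(S(add(Z, mul(add(Z, SZ), add(SZ, SSZ))))))
  step 8: S(S(S(mul(add(Z, SZ), add(SZ, SSZ)))))
  step 9: S(S(S(mul(SZ, add(SZ, SSZ)))))
  step 10: S(S(S(add(add(SZ, SSZ), mul(Z, add(SZ, SSZ))))))
  step 11: S(S(S(add(S(add(Z, SSZ)), mul(Z, add(SZ, SSZ))))))
  step 12: S(S(S(S(add(add(Z, SSZ), mul(Z, add(SZ, SSZ)))))))
  step 13: S(S(S(S(add(SSZ, mul(Z, add(SZ, SSZ)))))))
  step 14: S(S(S(S(S(add(SZ, mul(Z, add(SZ, SSZ))))))))
  step 15: S(S(S(S(S(S(add(Z, mul(Z, add(SZ, SSZ)))))))))
  step 16: S(S(S(S(S(S(mul(Z, add(SZ, SSZ))))))))
  step 17: S^6(Z)

Answer: YES — reaches normal form S^6(Z) in 17 ≤ 17 steps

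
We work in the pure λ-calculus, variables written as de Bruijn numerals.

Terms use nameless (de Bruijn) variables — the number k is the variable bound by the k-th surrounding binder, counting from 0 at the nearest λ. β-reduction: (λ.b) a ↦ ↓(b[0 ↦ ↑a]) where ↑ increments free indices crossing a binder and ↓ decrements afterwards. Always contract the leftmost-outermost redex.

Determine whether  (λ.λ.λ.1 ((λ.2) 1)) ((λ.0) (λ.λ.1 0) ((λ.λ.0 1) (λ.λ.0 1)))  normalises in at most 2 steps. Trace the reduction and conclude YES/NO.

  start: (λ.λ.λ.1 ((λ.2) 1)) ((λ.0) (λ.λ.1 0) ((λ.λ.0 1) (λ.λ.0 1)))
  [1] λ.λ.1 ((λ.2) 1)
  [2] λ.λ.1 1

Answer: YES — reaches normal form λ.λ.1 1 in 2 ≤ 2 steps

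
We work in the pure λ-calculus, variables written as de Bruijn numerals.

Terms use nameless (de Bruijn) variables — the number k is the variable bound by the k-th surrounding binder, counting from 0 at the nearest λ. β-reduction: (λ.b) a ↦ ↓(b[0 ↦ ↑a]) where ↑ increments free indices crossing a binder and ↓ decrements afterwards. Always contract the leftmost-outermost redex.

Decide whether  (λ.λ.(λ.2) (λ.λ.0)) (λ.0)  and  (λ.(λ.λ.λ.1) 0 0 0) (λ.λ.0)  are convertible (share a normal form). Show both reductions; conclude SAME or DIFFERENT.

Term A:
  start: (λ.λ.(λ.2) (λ.λ.0)) (λ.0)
  [1] λ.(λ.λ.0) (λ.λ.0)
  [2] λ.λ.0

Term B:
  start: (λ.(λ.λ.λ.1) 0 0 0) (λ.λ.0)
  [1] (λ.λ.λ.1) (λ.λ.0) (λ.λ.0) (λ.λ.0)
  [2] (λ.λ.1) (λ.λ.0) (λ.λ.0)
  [3] (λ.λ.λ.0) (λ.λ.0)
  [4] λ.λ.0

Answer: SAME — A ⇓ λ.λ.0, B ⇓ λ.λ.0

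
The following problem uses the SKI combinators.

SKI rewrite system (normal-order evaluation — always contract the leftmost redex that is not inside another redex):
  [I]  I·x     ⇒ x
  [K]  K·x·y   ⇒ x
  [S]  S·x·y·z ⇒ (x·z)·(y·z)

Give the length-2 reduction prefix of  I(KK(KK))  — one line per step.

Answer: after 2 steps: K

Reduction:
  start: I(KK(KK))
  step 1: KK(KK)
  step 2: K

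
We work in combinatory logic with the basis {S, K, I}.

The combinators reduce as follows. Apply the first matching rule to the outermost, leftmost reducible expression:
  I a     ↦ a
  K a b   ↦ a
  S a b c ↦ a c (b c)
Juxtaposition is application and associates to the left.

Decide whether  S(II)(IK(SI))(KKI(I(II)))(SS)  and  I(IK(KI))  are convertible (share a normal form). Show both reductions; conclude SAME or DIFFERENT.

Term A:
  start: S(II)(IK(SI))(KKI(I(II)))(SS)
  [1] II(KKI(I(II)))(IK(SI)(KKI(I(II))))(SS)
  [2] I(KKI(I(II)))(IK(SI)(KKI(I(II))))(SS)
  [3] KKI(I(II))(IK(SI)(KKI(I(II))))(SS)
  [4] K(I(II))(IK(SI)(KKI(I(II))))(SS)
  [5] I(II)(SS)
  [6] II(SS)
  [7] I(SS)
  [8] SS

Term B:
  start: I(IK(KI))
  [1] IK(KI)
  [2] K(KI)

Answer: DIFFERENT — A ⇓ SS, B ⇓ K(KI)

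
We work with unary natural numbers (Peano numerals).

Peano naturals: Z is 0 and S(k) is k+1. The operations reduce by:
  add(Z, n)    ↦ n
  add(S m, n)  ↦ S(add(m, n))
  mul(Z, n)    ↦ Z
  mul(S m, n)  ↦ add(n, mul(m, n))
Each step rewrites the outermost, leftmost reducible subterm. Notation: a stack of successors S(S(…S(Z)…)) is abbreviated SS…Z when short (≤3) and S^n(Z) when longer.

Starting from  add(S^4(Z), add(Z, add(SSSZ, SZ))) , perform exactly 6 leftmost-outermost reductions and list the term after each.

  start: add(S^4(Z), add(Z, add(SSSZ, SZ)))
  step 1: S(add(SSSZ, add(Z, add(SSSZ, SZ))))
  step 2: S(S(add(SSZ, add(Z, add(SSSZ, SZ)))))
  step 3: S(S(S(add(SZ, add(Z, add(SSSZ, SZ))))))
  step 4: S(S(S(S(add(Z, add(Z, add(SSSZ, SZ)))))))
  step 5: S(S(S(S(add(Z, add(SSSZ, SZ))))))
  step 6: S(S(S(S(add(SSSZ, SZ)))))

Answer: after 6 steps: S(S(S(S(add(SSSZ, SZ)))))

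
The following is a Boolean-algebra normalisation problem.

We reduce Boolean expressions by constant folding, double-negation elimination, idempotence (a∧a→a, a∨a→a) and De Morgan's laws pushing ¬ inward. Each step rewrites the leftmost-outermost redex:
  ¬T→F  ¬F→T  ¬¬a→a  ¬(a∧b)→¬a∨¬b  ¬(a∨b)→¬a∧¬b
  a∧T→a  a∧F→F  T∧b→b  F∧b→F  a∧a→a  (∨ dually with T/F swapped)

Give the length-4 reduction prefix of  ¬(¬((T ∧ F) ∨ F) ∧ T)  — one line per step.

Answer: after 4 steps: F ∨ ¬T

Reduction:
  start: ¬(¬((T ∧ F) ∨ F) ∧ T)
  [1] ¬¬((T ∧ F) ∨ F) ∨ ¬T
  [2] ((T ∧ F) ∨ F) ∨ ¬T
  [3] (T ∧ F) ∨ ¬T
  [4] F ∨ ¬T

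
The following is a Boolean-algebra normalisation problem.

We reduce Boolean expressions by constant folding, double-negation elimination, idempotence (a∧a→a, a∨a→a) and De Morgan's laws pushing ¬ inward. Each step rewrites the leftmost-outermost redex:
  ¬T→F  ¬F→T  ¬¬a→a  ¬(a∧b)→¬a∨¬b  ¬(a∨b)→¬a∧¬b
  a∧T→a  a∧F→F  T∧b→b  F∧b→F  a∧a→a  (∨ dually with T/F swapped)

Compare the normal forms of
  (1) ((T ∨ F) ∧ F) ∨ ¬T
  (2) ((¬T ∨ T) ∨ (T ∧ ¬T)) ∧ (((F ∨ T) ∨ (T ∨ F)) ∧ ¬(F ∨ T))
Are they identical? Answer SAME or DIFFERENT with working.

Term A:
  start: ((T ∨ F) ∧ F) ∨ ¬T
  →1  F ∨ ¬T
  →2  ¬T
  →3  F

Term B:
  start: ((¬T ∨ T) ∨ (T ∧ ¬T)) ∧ (((F ∨ T) ∨ (T ∨ F)) ∧ ¬(F ∨ T))
  →1  (T ∨ (T ∧ ¬T)) ∧ (((F ∨ T) ∨ (T ∨ F)) ∧ ¬(F ∨ T))
  →2  T ∧ (((F ∨ T) ∨ (T ∨ F)) ∧ ¬(F ∨ T))
  →3  ((F ∨ T) ∨ (T ∨ F)) ∧ ¬(F ∨ T)
  →4  (T ∨ (T ∨ F)) ∧ ¬(F ∨ T)
  →5  T ∧ ¬(F ∨ T)
  →6  ¬(F ∨ T)
  →7  ¬F ∧ ¬T
  →8  T ∧ ¬T
  →9  ¬T
  →10  F

Answer: SAME — A ⇓ F, B ⇓ F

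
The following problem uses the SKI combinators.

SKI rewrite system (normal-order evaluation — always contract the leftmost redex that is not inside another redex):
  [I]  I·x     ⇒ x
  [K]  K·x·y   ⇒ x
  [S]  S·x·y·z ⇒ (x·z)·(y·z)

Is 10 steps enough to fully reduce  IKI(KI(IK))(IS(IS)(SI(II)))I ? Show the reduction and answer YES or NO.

Answer: NO — after 10 steps the term is SI(II), not yet normal

Derivation:
  start: IKI(KI(IK))(IS(IS)(SI(II)))I
  step 1: KI(KI(IK))(IS(IS)(SI(II)))I
  step 2: I(IS(IS)(SI(II)))I
  step 3: IS(IS)(SI(II))I
  step 4: S(IS)(SI(II))I
  step 5: ISI(SI(II)I)
  step 6: SI(SI(II)I)
  step 7: SI(II(III))
  step 8: SI(I(III))
  step 9: SI(III)
  step 10: SI(II)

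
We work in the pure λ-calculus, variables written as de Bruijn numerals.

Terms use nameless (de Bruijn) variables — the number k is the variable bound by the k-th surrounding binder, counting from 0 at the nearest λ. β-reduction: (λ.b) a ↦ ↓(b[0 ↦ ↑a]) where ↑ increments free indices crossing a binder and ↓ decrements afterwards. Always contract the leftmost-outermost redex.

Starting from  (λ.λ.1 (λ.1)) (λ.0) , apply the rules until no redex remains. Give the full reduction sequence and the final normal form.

  start: (λ.λ.1 (λ.1)) (λ.0)
  →1  λ.(λ.0) (λ.1)
  →2  λ.λ.1

Answer: normal form = λ.λ.1  (in 2 steps)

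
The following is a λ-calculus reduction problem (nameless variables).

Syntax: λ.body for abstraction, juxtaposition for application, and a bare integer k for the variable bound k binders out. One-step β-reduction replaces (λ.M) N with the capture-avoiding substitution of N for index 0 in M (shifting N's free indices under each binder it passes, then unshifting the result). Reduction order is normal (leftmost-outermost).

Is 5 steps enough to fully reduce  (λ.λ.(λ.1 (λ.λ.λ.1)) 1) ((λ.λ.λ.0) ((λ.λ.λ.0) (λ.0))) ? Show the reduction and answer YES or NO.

  start: (λ.λ.(λ.1 (λ.λ.λ.1)) 1) ((λ.λ.λ.0) ((λ.λ.λ.0) (λ.0)))
  step 1: λ.(λ.1 (λ.λ.λ.1)) ((λ.λ.λ.0) ((λ.λ.λ.0) (λ.0)))
  step 2: λ.0 (λ.λ.λ.1)

Answer: YES — reaches normal form λ.0 (λ.λ.λ.1) in 2 ≤ 5 steps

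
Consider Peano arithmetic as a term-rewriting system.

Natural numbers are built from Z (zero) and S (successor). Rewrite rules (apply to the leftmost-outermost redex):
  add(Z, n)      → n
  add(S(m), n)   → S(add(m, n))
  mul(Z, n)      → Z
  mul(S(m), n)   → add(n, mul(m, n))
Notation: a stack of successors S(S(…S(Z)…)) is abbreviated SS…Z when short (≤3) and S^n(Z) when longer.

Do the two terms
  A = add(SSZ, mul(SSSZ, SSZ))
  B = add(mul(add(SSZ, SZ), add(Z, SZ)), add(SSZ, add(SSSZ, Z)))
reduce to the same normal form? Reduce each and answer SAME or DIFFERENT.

Answer: SAME — A ⇓ S^8(Z), B ⇓ S^8(Z)

Reduction:
Term A:
  start: add(SSZ, mul(SSSZ, SSZ))
  →1  S(add(SZ, mul(SSSZ, SSZ)))
  →2  S(S(add(Z, mul(SSSZ, SSZ))))
  →3  S(S(mul(SSSZ, SSZ)))
  →4  S(S(add(SSZ, mul(SSZ, SSZ))))
  →5  S(S(S(add(SZ, mul(SSZ, SSZ)))))
  →6  S(S(S(S(add(Z, mul(SSZ, SSZ))))))
  →7  S(S(S(S(mul(SSZ, SSZ)))))
  →8  S(S(S(S(add(SSZ, mul(SZ, SSZ))))))
  →9  S(S(S(S(S(add(SZ, mul(SZ, SSZ)))))))
  →10  S(S(S(S(S(S(add(Z, mul(SZ, SSZ))))))))
  →11  S(S(S(S(S(S(mul(SZ, SSZ)))))))
  →12  S(S(S(S(S(S(add(SSZ, mul(Z, SSZ))))))))
  →13  S(S(S(S(S(S(S(add(SZ, mul(Z, SSZ)))))))))
  →14  S(S(S(S(S(S(S(S(add(Z, mul(Z, SSZ))))))))))
  →15  S(S(S(S(S(S(S(S(mul(Z, SSZ)))))))))
  →16  S^8(Z)

Term B:
  start: add(mul(add(SSZ, SZ), add(Z, SZ)), add(SSZ, add(SSSZ, Z)))
  →1  add(mul(S(add(SZ, SZ)), add(Z, SZ)), add(SSZ, add(SSSZ, Z)))
  →2  add(add(add(Z, SZ), mul(add(SZ, SZ), add(Z, SZ))), add(SSZ, add(SSSZ, Z)))
  →3  add(add(SZ, mul(add(SZ, SZ), add(Z, SZ))), add(SSZ, add(SSSZ, Z)))
  →4  add(S(add(Z, mul(add(SZ, SZ), add(Z, SZ)))), add(SSZ, add(SSSZ, Z)))
  →5  S(add(add(Z, mul(add(SZ, SZ), add(Z, SZ))), add(SSZ, add(SSSZ, Z))))
  →6  S(add(mul(add(SZ, SZ), add(Z, SZ)), add(SSZ, add(SSSZ, Z))))
  →7  S(add(mul(S(add(Z, SZ)), add(Z, SZ)), add(SSZ, add(SSSZ, Z))))
  →8  S(add(add(add(Z, SZ), mul(add(Z, SZ), add(Z, SZ))), add(SSZ, add(SSSZ, Z))))
  →9  S(add(add(SZ, mul(add(Z, SZ), add(Z, SZ))), add(SSZ, add(SSSZ, Z))))
  →10  S(add(S(add(Z, mul(add(Z, SZ), add(Z, SZ)))), add(SSZ, add(SSSZ, Z))))
  →11  S(S(add(add(Z, mul(add(Z, SZ), add(Z, SZ))), add(SSZ, add(SSSZ, Z)))))
  →12  S(S(add(mul(add(Z, SZ), add(Z, SZ)), add(SSZ, add(SSSZ, Z)))))
  →13  S(S(add(mul(SZ, add(Z, SZ)), add(SSZ, add(SSSZ, Z)))))
  →14  S(S(add(add(add(Z, SZ), mul(Z, add(Z, SZ))), add(SSZ, add(SSSZ, Z)))))
  →15  S(S(add(add(SZ, mul(Z, add(Z, SZ))), add(SSZ, add(SSSZ, Z)))))
  →16  S(S(add(S(add(Z, mul(Z, add(Z, SZ)))), add(SSZ, add(SSSZ, Z)))))
  →17  S(S(S(add(add(Z, mul(Z, add(Z, SZ))), add(SSZ, add(SSSZ, Z))))))
  →18  S(S(S(add(mul(Z, add(Z, SZ)), add(SSZ, add(SSSZ, Z))))))
  →19  S(S(S(add(Z, add(SSZ, add(SSSZ, Z))))))
  →20  S(S(S(add(SSZ, add(SSSZ, Z)))))
  →21  S(S(S(S(add(SZ, add(SSSZ, Z))))))
  →22  S(S(S(S(S(add(Z, add(SSSZ, Z)))))))
  →23  S(S(S(S(S(add(SSSZ, Z))))))
  →24  S(S(S(S(S(S(add(SSZ, Z)))))))
  →25  S(S(S(S(S(S(S(add(SZ, Z))))))))
  →26  S(S(S(S(S(S(S(S(add(Z, Z)))))))))
  →27  S^8(Z)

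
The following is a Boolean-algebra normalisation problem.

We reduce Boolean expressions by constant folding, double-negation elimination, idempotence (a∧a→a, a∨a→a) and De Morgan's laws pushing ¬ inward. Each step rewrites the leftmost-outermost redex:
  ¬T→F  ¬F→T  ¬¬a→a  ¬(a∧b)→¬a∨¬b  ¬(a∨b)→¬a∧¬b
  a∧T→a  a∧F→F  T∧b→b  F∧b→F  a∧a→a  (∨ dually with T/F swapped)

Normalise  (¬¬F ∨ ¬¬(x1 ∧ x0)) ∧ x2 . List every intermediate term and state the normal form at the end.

Answer: normal form = (x1 ∧ x0) ∧ x2  (in 3 steps)

Working:
  start: (¬¬F ∨ ¬¬(x1 ∧ x0)) ∧ x2
  →1  (F ∨ ¬¬(x1 ∧ x0)) ∧ x2
  →2  ¬¬(x1 ∧ x0) ∧ x2
  →3  (x1 ∧ x0) ∧ x2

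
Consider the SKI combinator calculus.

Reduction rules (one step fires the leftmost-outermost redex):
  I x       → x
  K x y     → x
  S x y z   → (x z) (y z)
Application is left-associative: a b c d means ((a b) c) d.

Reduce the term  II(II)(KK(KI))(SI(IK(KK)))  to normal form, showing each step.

  start: II(II)(KK(KI))(SI(IK(KK)))
  [1] I(II)(KK(KI))(SI(IK(KK)))
  [2] II(KK(KI))(SI(IK(KK)))
  [3] I(KK(KI))(SI(IK(KK)))
  [4] KK(KI)(SI(IK(KK)))
  [5] K(SI(IK(KK)))
  [6] K(SI(K(KK)))

Answer: normal form = K(SI(K(KK)))  (in 6 steps)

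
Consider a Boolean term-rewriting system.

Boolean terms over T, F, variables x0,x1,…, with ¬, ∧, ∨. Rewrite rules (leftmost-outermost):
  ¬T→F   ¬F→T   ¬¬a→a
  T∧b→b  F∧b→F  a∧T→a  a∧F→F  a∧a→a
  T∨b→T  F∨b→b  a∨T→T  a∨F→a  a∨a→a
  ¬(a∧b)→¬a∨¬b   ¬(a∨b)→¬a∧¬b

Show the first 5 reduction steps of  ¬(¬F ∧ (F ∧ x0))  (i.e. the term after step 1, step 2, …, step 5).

  start: ¬(¬F ∧ (F ∧ x0))
  step 1: ¬¬F ∨ ¬(F ∧ x0)
  step 2: F ∨ ¬(F ∧ x0)
  step 3: ¬(F ∧ x0)
  step 4: ¬F ∨ ¬x0
  step 5: T ∨ ¬x0

Answer: after 5 steps: T ∨ ¬x0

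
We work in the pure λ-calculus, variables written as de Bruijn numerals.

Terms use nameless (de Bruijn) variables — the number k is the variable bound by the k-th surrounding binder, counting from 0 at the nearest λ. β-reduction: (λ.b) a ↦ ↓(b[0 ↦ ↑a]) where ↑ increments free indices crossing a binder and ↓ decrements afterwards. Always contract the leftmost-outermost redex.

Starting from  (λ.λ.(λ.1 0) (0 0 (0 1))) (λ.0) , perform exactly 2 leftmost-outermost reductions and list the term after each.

  start: (λ.λ.(λ.1 0) (0 0 (0 1))) (λ.0)
  [1] λ.(λ.1 0) (0 0 (0 (λ.0)))
  [2] λ.0 (0 0 (0 (λ.0)))

Answer: after 2 steps: λ.0 (0 0 (0 (λ.0)))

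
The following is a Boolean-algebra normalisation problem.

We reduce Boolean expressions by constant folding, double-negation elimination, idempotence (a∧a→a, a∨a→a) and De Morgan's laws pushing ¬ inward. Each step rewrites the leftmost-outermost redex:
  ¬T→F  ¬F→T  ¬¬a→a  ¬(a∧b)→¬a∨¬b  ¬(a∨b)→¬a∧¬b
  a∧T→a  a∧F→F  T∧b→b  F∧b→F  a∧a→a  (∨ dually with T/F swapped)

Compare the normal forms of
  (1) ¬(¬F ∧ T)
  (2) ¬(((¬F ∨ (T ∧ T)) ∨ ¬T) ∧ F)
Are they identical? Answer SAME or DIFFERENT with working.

Term A:
  start: ¬(¬F ∧ T)
  →1  ¬¬F ∨ ¬T
  →2  F ∨ ¬T
  →3  ¬T
  →4  F

Term B:
  start: ¬(((¬F ∨ (T ∧ T)) ∨ ¬T) ∧ F)
  →1  ¬((¬F ∨ (T ∧ T)) ∨ ¬T) ∨ ¬F
  →2  (¬(¬F ∨ (T ∧ T)) ∧ ¬¬T) ∨ ¬F
  →3  ((¬¬F ∧ ¬(T ∧ T)) ∧ ¬¬T) ∨ ¬F
  →4  ((F ∧ ¬(T ∧ T)) ∧ ¬¬T) ∨ ¬F
  →5  (F ∧ ¬¬T) ∨ ¬F
  →6  F ∨ ¬F
  →7  ¬F
  →8  T

Answer: DIFFERENT — A ⇓ F, B ⇓ T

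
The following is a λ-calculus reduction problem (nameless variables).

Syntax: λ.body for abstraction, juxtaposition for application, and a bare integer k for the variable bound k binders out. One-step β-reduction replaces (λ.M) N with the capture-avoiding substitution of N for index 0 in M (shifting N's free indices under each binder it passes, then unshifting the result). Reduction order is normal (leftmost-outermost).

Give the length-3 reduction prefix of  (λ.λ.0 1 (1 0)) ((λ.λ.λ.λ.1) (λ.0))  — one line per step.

Answer: after 3 steps: λ.0 (λ.λ.λ.1) ((λ.λ.λ.1) 0)

Working:
  start: (λ.λ.0 1 (1 0)) ((λ.λ.λ.λ.1) (λ.0))
  →1  λ.0 ((λ.λ.λ.λ.1) (λ.0)) ((λ.λ.λ.λ.1) (λ.0) 0)
  →2  λ.0 (λ.λ.λ.1) ((λ.λ.λ.λ.1) (λ.0) 0)
  →3  λ.0 (λ.λ.λ.1) ((λ.λ.λ.1) 0)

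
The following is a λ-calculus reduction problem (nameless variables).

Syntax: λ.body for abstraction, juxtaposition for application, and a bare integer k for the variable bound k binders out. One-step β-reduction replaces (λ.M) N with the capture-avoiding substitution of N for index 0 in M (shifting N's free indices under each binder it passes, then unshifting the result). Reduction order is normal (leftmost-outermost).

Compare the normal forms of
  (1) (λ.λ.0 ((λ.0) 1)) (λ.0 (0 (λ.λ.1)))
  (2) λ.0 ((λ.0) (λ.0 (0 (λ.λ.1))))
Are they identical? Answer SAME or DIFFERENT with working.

Answer: SAME — A ⇓ λ.0 (λ.0 (0 (λ.λ.1))), B ⇓ λ.0 (λ.0 (0 (λ.λ.1)))

Reduction:
Term A:
  start: (λ.λ.0 ((λ.0) 1)) (λ.0 (0 (λ.λ.1)))
  →1  λ.0 ((λ.0) (λ.0 (0 (λ.λ.1))))
  →2  λ.0 (λ.0 (0 (λ.λ.1)))

Term B:
  start: λ.0 ((λ.0) (λ.0 (0 (λ.λ.1))))
  →1  λ.0 (λ.0 (0 (λ.λ.1)))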